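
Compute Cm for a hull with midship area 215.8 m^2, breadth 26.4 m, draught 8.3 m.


Formula: Cm = Am / (B * T)
Step 1 — B * T = 26.4 * 8.3 = 219.12 m^2
Step 2 — Cm = 215.8 / 219.12 ≈ 0.98485 (5 s.f.)

0.98485


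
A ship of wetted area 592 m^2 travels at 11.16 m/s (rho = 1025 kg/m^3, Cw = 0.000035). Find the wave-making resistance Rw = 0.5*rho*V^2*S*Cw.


Formula: Rw = 0.5 * rho * V^2 * S * Cw
Step 1 — V^2 = 11.16^2 = 124.5456
Step 2 — 0.5 * rho * V^2 = 0.5 * 1025 * 124.5456 = 63829.62
Step 3 — Rw = 63829.62 * 592 * 0.000035 ≈ 1322.5 N (5 s.f.)

1322.5 N


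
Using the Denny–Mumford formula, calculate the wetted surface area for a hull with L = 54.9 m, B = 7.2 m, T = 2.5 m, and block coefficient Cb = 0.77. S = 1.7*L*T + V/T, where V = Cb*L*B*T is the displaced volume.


Formula: S = 1.7*L*T + V/T with V = Cb*L*B*T, i.e. S = L * (1.7*T + Cb*B)
Step 1 — 1.7*T = 1.7 * 2.5 = 4.25 m
Step 2 — Cb*B = 0.77 * 7.2 = 5.544 m
Step 3 — 1.7*T + Cb*B = 4.25 + 5.544 = 9.794 m
Step 4 — S = 54.9 * 9.794 ≈ 537.69 m^2 (5 s.f.)

537.69 m^2


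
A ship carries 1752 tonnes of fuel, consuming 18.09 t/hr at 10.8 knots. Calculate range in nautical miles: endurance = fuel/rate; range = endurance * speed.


Formula: endurance = fuel / rate; range = endurance * speed
Step 1 — endurance = 1752 / 18.09 = 96.8491 hours
Step 2 — range = 96.8491 * 10.8 ≈ 1046.0 nautical miles (5 s.f.)

1046.0 NM


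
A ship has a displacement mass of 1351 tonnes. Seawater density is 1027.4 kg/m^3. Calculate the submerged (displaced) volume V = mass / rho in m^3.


Formula: V = mass / rho
Step 1 — convert tonnes to kg: 1351 t * 1000 = 1351000 kg
Step 2 — V = 1351000 / 1027.4 ≈ 1315.0 m^3 (5 s.f.)

1315.0 m^3


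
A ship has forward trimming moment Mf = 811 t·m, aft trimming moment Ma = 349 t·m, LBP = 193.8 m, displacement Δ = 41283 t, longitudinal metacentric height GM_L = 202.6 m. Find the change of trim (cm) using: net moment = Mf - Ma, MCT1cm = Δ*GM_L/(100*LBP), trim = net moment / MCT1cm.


Formula: net trimming moment = Mf - Ma; MCT1cm = Δ*GM_L/(100*LBP); trim = net moment / MCT1cm
Step 1 — net trimming moment = 811 - 349 = 462 t·m
Step 2 — MCT1cm = 41283 * 202.6 / (100 * 193.8) = 431.5756 t·m/cm
Step 3 — trim = 462 / 431.5756 ≈ 1.0705 cm (5 s.f.)

1.0705 cm


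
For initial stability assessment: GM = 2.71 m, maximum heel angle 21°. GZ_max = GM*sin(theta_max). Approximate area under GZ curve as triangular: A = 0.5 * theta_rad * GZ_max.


Formula: GZ_max = GM * sin(theta); Area = 0.5 * theta_rad * GZ_max
Step 1 — GZ_max = 2.71 * sin(21°) = 2.71 * 0.358368 = 0.971177 m
Step 2 — theta_rad = 21 * pi/180 = 0.366519 rad
Step 3 — Area = 0.5 * 0.366519 * 0.971177 ≈ 0.17798 m·rad (5 s.f.)

0.17798 m·rad


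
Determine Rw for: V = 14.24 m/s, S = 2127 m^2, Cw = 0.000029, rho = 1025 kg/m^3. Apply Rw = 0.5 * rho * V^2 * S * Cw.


Formula: Rw = 0.5 * rho * V^2 * S * Cw
Step 1 — V^2 = 14.24^2 = 202.7776
Step 2 — 0.5 * rho * V^2 = 0.5 * 1025 * 202.7776 = 103923.52
Step 3 — Rw = 103923.52 * 2127 * 0.000029 ≈ 6410.3 N (5 s.f.)

6410.3 N


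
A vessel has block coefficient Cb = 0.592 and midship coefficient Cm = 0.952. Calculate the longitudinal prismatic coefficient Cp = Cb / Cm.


Formula: Cp = Cb / Cm
Substituting: Cp = 0.592 / 0.952
Result: Cp ≈ 0.62185 (5 s.f.)

0.62185


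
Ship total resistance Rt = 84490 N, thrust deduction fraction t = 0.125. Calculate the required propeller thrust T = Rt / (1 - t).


Formula: T = Rt / (1 - t)
Step 1 — (1 - t) = 1 - 0.125 = 0.875
Step 2 — T = 84490 / 0.875 ≈ 96560 N (5 s.f.)

96560 N


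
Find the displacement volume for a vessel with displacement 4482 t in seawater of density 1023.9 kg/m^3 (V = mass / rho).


Formula: V = mass / rho
Step 1 — convert tonnes to kg: 4482 t * 1000 = 4482000 kg
Step 2 — V = 4482000 / 1023.9 ≈ 4377.4 m^3 (5 s.f.)

4377.4 m^3


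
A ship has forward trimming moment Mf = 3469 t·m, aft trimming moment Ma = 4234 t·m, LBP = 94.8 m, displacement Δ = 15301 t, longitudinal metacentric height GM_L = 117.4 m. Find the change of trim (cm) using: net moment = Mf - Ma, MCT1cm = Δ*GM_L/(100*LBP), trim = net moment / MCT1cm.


Formula: net trimming moment = Mf - Ma; MCT1cm = Δ*GM_L/(100*LBP); trim = net moment / MCT1cm
Step 1 — net trimming moment = 3469 - 4234 = -765 t·m
Step 2 — MCT1cm = 15301 * 117.4 / (100 * 94.8) = 189.4871 t·m/cm
Step 3 — trim = -765 / 189.4871 ≈ -4.0372 cm (5 s.f.)

-4.0372 cm


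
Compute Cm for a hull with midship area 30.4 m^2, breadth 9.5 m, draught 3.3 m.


Formula: Cm = Am / (B * T)
Step 1 — B * T = 9.5 * 3.3 = 31.35 m^2
Step 2 — Cm = 30.4 / 31.35 ≈ 0.96970 (5 s.f.)

0.96970


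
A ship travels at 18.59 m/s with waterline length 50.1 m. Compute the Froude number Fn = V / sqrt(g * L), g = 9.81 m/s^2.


Formula: Fn = V / sqrt(g * L)
Step 1 — g * L = 9.81 * 50.1 = 491.481
Step 2 — sqrt(g * L) = sqrt(491.481) = 22.169371
Step 3 — Fn = 18.59 / 22.169371 ≈ 0.83854 (5 s.f.)

0.83854


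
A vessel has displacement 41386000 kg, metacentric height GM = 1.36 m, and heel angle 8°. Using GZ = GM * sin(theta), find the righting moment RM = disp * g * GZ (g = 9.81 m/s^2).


Formula: GZ = GM * sin(theta); RM = disp * g * GZ
Step 1 — GZ = 1.36 * sin(8°) = 1.36 * 0.139173 = 0.189275 m
Step 2 — RM = 41386000 * 9.81 * 0.189275 ≈ 76845000 N·m (5 s.f.)

76845000 N·m


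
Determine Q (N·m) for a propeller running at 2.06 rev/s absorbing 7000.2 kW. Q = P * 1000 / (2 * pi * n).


Formula: Q = P_W / (2 * pi * n)
Step 1 — P_W = 7000.2 kW * 1000 = 7000200.0 W
Step 2 — 2 * pi * n = 2 * pi * 2.06 = 12.943362
Step 3 — Q = 7000200.0 / 12.943362 ≈ 540830 N·m (5 s.f.)

540830 N·m


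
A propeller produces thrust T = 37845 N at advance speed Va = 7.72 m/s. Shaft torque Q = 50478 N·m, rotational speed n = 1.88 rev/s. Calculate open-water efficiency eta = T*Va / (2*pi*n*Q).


Formula: eta = T * Va / (2 * pi * n * Q)
Step 1 — numerator = T * Va = 37845 * 7.72 = 292163.4
Step 2 — 2 * pi * n = 2 * pi * 1.88 = 11.812388
Step 3 — denominator = 11.812388 * 50478 = 596265.72
Step 4 — eta = 292163.4 / 596265.72 ≈ 0.48999 (5 s.f.)

0.48999


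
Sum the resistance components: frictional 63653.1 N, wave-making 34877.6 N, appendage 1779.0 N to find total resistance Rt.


Formula: Rt = Rf + Rw + Ra
Substituting: Rt = 63653.1 + 34877.6 + 1779.0
Result: Rt = 100309.7 N

100309.7 N


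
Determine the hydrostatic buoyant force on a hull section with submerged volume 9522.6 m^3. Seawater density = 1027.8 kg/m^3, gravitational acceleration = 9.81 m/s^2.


Formula: Fb = rho * g * V
Substituting: Fb = 1027.8 * 9.81 * 9522.6
Intermediate: 1027.8 * 9.81 = 10082.718
Result: Fb = 10082.718 * 9522.6 ≈ 96014000 N (5 s.f.)

96014000 N


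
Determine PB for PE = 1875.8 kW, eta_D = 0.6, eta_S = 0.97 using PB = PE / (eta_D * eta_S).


Formula: PB = PE / (eta_D * eta_S)
Step 1 — combined efficiency = eta_D * eta_S = 0.6 * 0.97 = 0.582
Step 2 — PB = 1875.8 / 0.582 ≈ 3223.0 kW (5 s.f.)

3223.0 kW


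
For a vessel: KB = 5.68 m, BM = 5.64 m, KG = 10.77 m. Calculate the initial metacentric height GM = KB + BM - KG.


Formula: GM = KB + BM - KG
Step 1 — KM = KB + BM = 5.68 + 5.64 = 11.32 m
Step 2 — GM = KM - KG = 11.32 - 10.77 = 0.55 m

0.55 m


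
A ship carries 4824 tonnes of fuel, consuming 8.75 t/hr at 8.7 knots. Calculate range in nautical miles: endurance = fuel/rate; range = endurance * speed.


Formula: endurance = fuel / rate; range = endurance * speed
Step 1 — endurance = 4824 / 8.75 = 551.3143 hours
Step 2 — range = 551.3143 * 8.7 ≈ 4796.4 nautical miles (5 s.f.)

4796.4 NM


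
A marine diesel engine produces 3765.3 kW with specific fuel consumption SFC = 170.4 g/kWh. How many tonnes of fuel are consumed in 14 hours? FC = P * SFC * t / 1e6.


Formula: FC (tonnes) = P * SFC * t / 1,000,000
Step 1 — P * SFC * t = 3765.3 * 170.4 * 14 = 8982499.68 g
Step 2 — FC (tonnes) = 8982499.68 / 1,000,000 ≈ 8.9825 tonnes (5 s.f.)

8.9825 tonnes


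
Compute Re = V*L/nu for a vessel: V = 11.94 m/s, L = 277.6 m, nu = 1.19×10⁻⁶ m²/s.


Formula: Re = V * L / nu
Step 1 — V * L = 11.94 * 277.6 = 3314.544 m^2/s
Step 2 — Re = 3314.544 / 1.19e-6 = 2.79e+09

2.79e+09


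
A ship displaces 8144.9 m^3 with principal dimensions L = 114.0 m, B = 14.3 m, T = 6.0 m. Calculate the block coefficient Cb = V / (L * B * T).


Formula: Cb = V / (L * B * T)
Step 1 — L * B * T = 114.0 * 14.3 * 6.0 = 9781.2 m^3
Step 2 — Cb = 8144.9 / 9781.2 ≈ 0.83271 (5 s.f.)

0.83271


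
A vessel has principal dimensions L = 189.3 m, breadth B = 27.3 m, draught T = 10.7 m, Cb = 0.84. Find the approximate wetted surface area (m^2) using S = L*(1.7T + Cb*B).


Formula: S = 1.7*L*T + V/T with V = Cb*L*B*T, i.e. S = L * (1.7*T + Cb*B)
Step 1 — 1.7*T = 1.7 * 10.7 = 18.19 m
Step 2 — Cb*B = 0.84 * 27.3 = 22.932 m
Step 3 — 1.7*T + Cb*B = 18.19 + 22.932 = 41.122 m
Step 4 — S = 189.3 * 41.122 ≈ 7784.4 m^2 (5 s.f.)

7784.4 m^2


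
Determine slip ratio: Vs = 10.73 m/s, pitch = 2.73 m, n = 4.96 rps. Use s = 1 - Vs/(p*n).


Formula: s = 1 - Vs / (p * n)
Step 1 — p * n = 2.73 * 4.96 = 13.5408
Step 2 — Vs / (p*n) = 10.73 / 13.5408 = 0.79242 (6 d.p.)
Step 3 — s = 1 - 0.79242 = 0.20758

0.20758


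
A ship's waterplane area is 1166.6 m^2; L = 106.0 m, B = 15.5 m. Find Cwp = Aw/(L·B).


Formula: Cwp = Aw / (L * B)
Step 1 — L * B = 106.0 * 15.5 = 1643.0 m^2
Step 2 — Cwp = 1166.6 / 1643.0 ≈ 0.71004 (5 s.f.)

0.71004


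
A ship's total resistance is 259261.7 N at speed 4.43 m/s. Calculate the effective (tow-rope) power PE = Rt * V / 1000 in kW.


Formula: PE = Rt * V / 1000 (kW)
Step 1 — PE (W) = 259261.7 * 4.43 = 1148529.331 W
Step 2 — PE (kW) = 1148529.331 / 1000 ≈ 1148.5 kW (5 s.f.)

1148.5 kW


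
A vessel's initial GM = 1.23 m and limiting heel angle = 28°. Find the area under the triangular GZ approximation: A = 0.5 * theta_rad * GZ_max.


Formula: GZ_max = GM * sin(theta); Area = 0.5 * theta_rad * GZ_max
Step 1 — GZ_max = 1.23 * sin(28°) = 1.23 * 0.469472 = 0.577451 m
Step 2 — theta_rad = 28 * pi/180 = 0.488692 rad
Step 3 — Area = 0.5 * 0.488692 * 0.577451 ≈ 0.14110 m·rad (5 s.f.)

0.14110 m·rad


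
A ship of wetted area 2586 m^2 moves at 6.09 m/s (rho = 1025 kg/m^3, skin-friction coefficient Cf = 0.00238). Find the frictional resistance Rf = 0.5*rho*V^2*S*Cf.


Formula: Rf = 0.5 * rho * V^2 * S * Cf
Step 1 — V^2 = 6.09^2 = 37.0881
Step 2 — 0.5 * rho * V^2 = 0.5 * 1025 * 37.0881 = 19007.65125
Step 3 — Rf = 19007.65125 * 2586 * 0.00238 ≈ 116990 N (5 s.f.)

116990 N


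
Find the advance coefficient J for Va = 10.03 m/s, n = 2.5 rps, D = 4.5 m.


Formula: J = Va / (n * D)
Step 1 — n * D = 2.5 * 4.5 = 11.25
Step 2 — J = 10.03 / 11.25 ≈ 0.89156 (5 s.f.)

0.89156


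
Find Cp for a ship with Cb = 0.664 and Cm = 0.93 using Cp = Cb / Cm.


Formula: Cp = Cb / Cm
Substituting: Cp = 0.664 / 0.93
Result: Cp ≈ 0.71398 (5 s.f.)

0.71398


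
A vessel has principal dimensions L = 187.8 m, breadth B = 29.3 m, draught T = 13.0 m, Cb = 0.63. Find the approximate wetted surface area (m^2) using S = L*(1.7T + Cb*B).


Formula: S = 1.7*L*T + V/T with V = Cb*L*B*T, i.e. S = L * (1.7*T + Cb*B)
Step 1 — 1.7*T = 1.7 * 13.0 = 22.1 m
Step 2 — Cb*B = 0.63 * 29.3 = 18.459 m
Step 3 — 1.7*T + Cb*B = 22.1 + 18.459 = 40.559 m
Step 4 — S = 187.8 * 40.559 ≈ 7617.0 m^2 (5 s.f.)

7617.0 m^2


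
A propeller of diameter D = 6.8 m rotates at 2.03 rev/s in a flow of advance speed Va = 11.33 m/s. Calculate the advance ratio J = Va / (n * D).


Formula: J = Va / (n * D)
Step 1 — n * D = 2.03 * 6.8 = 13.804
Step 2 — J = 11.33 / 13.804 ≈ 0.82078 (5 s.f.)

0.82078


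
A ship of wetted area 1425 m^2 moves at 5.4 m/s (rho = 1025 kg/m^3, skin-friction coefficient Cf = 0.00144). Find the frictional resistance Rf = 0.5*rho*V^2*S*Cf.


Formula: Rf = 0.5 * rho * V^2 * S * Cf
Step 1 — V^2 = 5.4^2 = 29.16
Step 2 — 0.5 * rho * V^2 = 0.5 * 1025 * 29.16 = 14944.5
Step 3 — Rf = 14944.5 * 1425 * 0.00144 ≈ 30666 N (5 s.f.)

30666 N


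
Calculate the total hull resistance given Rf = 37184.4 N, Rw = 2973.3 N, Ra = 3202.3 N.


Formula: Rt = Rf + Rw + Ra
Substituting: Rt = 37184.4 + 2973.3 + 3202.3
Result: Rt = 43360.0 N

43360.0 N


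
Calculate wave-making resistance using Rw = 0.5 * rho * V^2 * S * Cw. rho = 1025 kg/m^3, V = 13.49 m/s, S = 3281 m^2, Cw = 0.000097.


Formula: Rw = 0.5 * rho * V^2 * S * Cw
Step 1 — V^2 = 13.49^2 = 181.9801
Step 2 — 0.5 * rho * V^2 = 0.5 * 1025 * 181.9801 = 93264.80125
Step 3 — Rw = 93264.80125 * 3281 * 0.000097 ≈ 29682 N (5 s.f.)

29682 N


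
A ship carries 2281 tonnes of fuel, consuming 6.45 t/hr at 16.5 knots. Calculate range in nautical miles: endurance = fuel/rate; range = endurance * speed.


Formula: endurance = fuel / rate; range = endurance * speed
Step 1 — endurance = 2281 / 6.45 = 353.6434 hours
Step 2 — range = 353.6434 * 16.5 ≈ 5835.1 nautical miles (5 s.f.)

5835.1 NM


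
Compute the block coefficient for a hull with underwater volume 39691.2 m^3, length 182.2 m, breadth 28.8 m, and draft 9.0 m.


Formula: Cb = V / (L * B * T)
Step 1 — L * B * T = 182.2 * 28.8 * 9.0 = 47226.24 m^3
Step 2 — Cb = 39691.2 / 47226.24 ≈ 0.84045 (5 s.f.)

0.84045


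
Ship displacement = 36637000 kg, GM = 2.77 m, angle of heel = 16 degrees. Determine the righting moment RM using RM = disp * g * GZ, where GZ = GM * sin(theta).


Formula: GZ = GM * sin(theta); RM = disp * g * GZ
Step 1 — GZ = 2.77 * sin(16°) = 2.77 * 0.275637 = 0.763514 m
Step 2 — RM = 36637000 * 9.81 * 0.763514 ≈ 274410000 N·m (5 s.f.)

274410000 N·m


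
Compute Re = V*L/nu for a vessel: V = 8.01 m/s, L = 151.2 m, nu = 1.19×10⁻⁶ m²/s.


Formula: Re = V * L / nu
Step 1 — V * L = 8.01 * 151.2 = 1211.112 m^2/s
Step 2 — Re = 1211.112 / 1.19e-6 = 1.02e+09

1.02e+09


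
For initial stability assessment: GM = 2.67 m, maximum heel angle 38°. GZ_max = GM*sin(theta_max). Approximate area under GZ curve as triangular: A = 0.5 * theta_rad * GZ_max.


Formula: GZ_max = GM * sin(theta); Area = 0.5 * theta_rad * GZ_max
Step 1 — GZ_max = 2.67 * sin(38°) = 2.67 * 0.615661 = 1.643815 m
Step 2 — theta_rad = 38 * pi/180 = 0.663225 rad
Step 3 — Area = 0.5 * 0.663225 * 1.643815 ≈ 0.54511 m·rad (5 s.f.)

0.54511 m·rad


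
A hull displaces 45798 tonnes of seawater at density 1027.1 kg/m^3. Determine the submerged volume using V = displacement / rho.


Formula: V = mass / rho
Step 1 — convert tonnes to kg: 45798 t * 1000 = 45798000 kg
Step 2 — V = 45798000 / 1027.1 ≈ 44590 m^3 (5 s.f.)

44590 m^3


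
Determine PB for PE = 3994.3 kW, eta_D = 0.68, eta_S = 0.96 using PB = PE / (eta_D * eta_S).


Formula: PB = PE / (eta_D * eta_S)
Step 1 — combined efficiency = eta_D * eta_S = 0.68 * 0.96 = 0.6528
Step 2 — PB = 3994.3 / 0.6528 ≈ 6118.7 kW (5 s.f.)

6118.7 kW


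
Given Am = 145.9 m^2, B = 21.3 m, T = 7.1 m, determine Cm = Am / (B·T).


Formula: Cm = Am / (B * T)
Step 1 — B * T = 21.3 * 7.1 = 151.23 m^2
Step 2 — Cm = 145.9 / 151.23 ≈ 0.96476 (5 s.f.)

0.96476


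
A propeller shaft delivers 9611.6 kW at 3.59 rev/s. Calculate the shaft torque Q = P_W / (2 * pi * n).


Formula: Q = P_W / (2 * pi * n)
Step 1 — P_W = 9611.6 kW * 1000 = 9611600.0 W
Step 2 — 2 * pi * n = 2 * pi * 3.59 = 22.556635
Step 3 — Q = 9611600.0 / 22.556635 ≈ 426110 N·m (5 s.f.)

426110 N·m


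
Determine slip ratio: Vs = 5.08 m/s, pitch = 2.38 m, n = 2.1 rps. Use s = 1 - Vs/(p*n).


Formula: s = 1 - Vs / (p * n)
Step 1 — p * n = 2.38 * 2.1 = 4.998
Step 2 — Vs / (p*n) = 5.08 / 4.998 = 1.016407 (6 d.p.)
Step 3 — s = 1 - 1.016407 = -0.016407

-0.016407


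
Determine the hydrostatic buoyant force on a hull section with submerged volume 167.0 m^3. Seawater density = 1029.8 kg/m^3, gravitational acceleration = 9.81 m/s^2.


Formula: Fb = rho * g * V
Substituting: Fb = 1029.8 * 9.81 * 167.0
Intermediate: 1029.8 * 9.81 = 10102.338
Result: Fb = 10102.338 * 167.0 ≈ 1687100 N (5 s.f.)

1687100 N


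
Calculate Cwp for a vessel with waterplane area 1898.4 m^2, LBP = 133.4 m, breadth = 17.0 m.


Formula: Cwp = Aw / (L * B)
Step 1 — L * B = 133.4 * 17.0 = 2267.8 m^2
Step 2 — Cwp = 1898.4 / 2267.8 ≈ 0.83711 (5 s.f.)

0.83711


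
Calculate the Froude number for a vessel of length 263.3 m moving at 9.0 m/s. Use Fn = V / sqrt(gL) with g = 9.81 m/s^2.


Formula: Fn = V / sqrt(g * L)
Step 1 — g * L = 9.81 * 263.3 = 2582.973
Step 2 — sqrt(g * L) = sqrt(2582.973) = 50.822957
Step 3 — Fn = 9.0 / 50.822957 ≈ 0.17709 (5 s.f.)

0.17709


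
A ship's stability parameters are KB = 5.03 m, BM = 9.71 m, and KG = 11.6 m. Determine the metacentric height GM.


Formula: GM = KB + BM - KG
Step 1 — KM = KB + BM = 5.03 + 9.71 = 14.74 m
Step 2 — GM = KM - KG = 14.74 - 11.6 = 3.14 m

3.14 m


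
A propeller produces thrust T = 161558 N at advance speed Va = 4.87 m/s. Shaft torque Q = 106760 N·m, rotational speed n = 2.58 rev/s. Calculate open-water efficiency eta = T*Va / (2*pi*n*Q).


Formula: eta = T * Va / (2 * pi * n * Q)
Step 1 — numerator = T * Va = 161558 * 4.87 = 786787.46
Step 2 — 2 * pi * n = 2 * pi * 2.58 = 16.210618
Step 3 — denominator = 16.210618 * 106760 = 1730645.58
Step 4 — eta = 786787.46 / 1730645.58 ≈ 0.45462 (5 s.f.)

0.45462


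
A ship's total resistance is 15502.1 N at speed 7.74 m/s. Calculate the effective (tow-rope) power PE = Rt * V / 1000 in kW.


Formula: PE = Rt * V / 1000 (kW)
Step 1 — PE (W) = 15502.1 * 7.74 = 119986.254 W
Step 2 — PE (kW) = 119986.254 / 1000 ≈ 119.99 kW (5 s.f.)

119.99 kW


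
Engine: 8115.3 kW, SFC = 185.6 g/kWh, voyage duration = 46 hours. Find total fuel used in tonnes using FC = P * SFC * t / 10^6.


Formula: FC (tonnes) = P * SFC * t / 1,000,000
Step 1 — P * SFC * t = 8115.3 * 185.6 * 46 = 69285185.28 g
Step 2 — FC (tonnes) = 69285185.28 / 1,000,000 ≈ 69.285 tonnes (5 s.f.)

69.285 tonnes


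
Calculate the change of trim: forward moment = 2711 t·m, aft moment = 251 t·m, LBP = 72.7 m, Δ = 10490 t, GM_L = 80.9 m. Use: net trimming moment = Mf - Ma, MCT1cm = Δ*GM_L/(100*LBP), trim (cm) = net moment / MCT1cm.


Formula: net trimming moment = Mf - Ma; MCT1cm = Δ*GM_L/(100*LBP); trim = net moment / MCT1cm
Step 1 — net trimming moment = 2711 - 251 = 2460 t·m
Step 2 — MCT1cm = 10490 * 80.9 / (100 * 72.7) = 116.7319 t·m/cm
Step 3 — trim = 2460 / 116.7319 ≈ 21.074 cm (5 s.f.)

21.074 cm


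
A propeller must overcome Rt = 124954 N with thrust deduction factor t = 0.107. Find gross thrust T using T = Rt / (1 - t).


Formula: T = Rt / (1 - t)
Step 1 — (1 - t) = 1 - 0.107 = 0.893
Step 2 — T = 124954 / 0.893 ≈ 139930 N (5 s.f.)

139930 N


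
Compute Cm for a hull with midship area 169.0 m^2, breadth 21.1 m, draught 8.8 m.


Formula: Cm = Am / (B * T)
Step 1 — B * T = 21.1 * 8.8 = 185.68 m^2
Step 2 — Cm = 169.0 / 185.68 ≈ 0.91017 (5 s.f.)

0.91017


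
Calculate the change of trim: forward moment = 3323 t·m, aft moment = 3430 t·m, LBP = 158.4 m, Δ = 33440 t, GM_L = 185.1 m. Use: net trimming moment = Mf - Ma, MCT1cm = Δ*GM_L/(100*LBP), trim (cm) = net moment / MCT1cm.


Formula: net trimming moment = Mf - Ma; MCT1cm = Δ*GM_L/(100*LBP); trim = net moment / MCT1cm
Step 1 — net trimming moment = 3323 - 3430 = -107 t·m
Step 2 — MCT1cm = 33440 * 185.1 / (100 * 158.4) = 390.7667 t·m/cm
Step 3 — trim = -107 / 390.7667 ≈ -0.27382 cm (5 s.f.)

-0.27382 cm


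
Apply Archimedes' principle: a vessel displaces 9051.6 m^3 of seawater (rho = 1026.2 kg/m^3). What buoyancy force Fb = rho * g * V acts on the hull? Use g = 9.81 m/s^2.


Formula: Fb = rho * g * V
Substituting: Fb = 1026.2 * 9.81 * 9051.6
Intermediate: 1026.2 * 9.81 = 10067.022
Result: Fb = 10067.022 * 9051.6 ≈ 91123000 N (5 s.f.)

91123000 N


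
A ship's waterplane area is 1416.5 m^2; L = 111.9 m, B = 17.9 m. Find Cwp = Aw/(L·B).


Formula: Cwp = Aw / (L * B)
Step 1 — L * B = 111.9 * 17.9 = 2003.01 m^2
Step 2 — Cwp = 1416.5 / 2003.01 ≈ 0.70719 (5 s.f.)

0.70719


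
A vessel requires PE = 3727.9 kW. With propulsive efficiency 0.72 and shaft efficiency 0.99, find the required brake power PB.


Formula: PB = PE / (eta_D * eta_S)
Step 1 — combined efficiency = eta_D * eta_S = 0.72 * 0.99 = 0.7128
Step 2 — PB = 3727.9 / 0.7128 ≈ 5229.9 kW (5 s.f.)

5229.9 kW


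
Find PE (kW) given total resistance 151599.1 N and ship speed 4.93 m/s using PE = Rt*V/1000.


Formula: PE = Rt * V / 1000 (kW)
Step 1 — PE (W) = 151599.1 * 4.93 = 747383.563 W
Step 2 — PE (kW) = 747383.563 / 1000 ≈ 747.38 kW (5 s.f.)

747.38 kW


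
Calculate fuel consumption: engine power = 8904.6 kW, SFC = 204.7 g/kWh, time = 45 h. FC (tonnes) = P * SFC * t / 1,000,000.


Formula: FC (tonnes) = P * SFC * t / 1,000,000
Step 1 — P * SFC * t = 8904.6 * 204.7 * 45 = 82024722.9 g
Step 2 — FC (tonnes) = 82024722.9 / 1,000,000 ≈ 82.025 tonnes (5 s.f.)

82.025 tonnes


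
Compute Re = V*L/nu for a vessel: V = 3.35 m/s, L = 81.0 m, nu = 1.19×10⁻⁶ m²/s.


Formula: Re = V * L / nu
Step 1 — V * L = 3.35 * 81.0 = 271.35 m^2/s
Step 2 — Re = 271.35 / 1.19e-6 = 2.28e+08

2.28e+08


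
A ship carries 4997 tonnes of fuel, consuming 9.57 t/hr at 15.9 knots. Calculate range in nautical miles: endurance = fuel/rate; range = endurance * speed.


Formula: endurance = fuel / rate; range = endurance * speed
Step 1 — endurance = 4997 / 9.57 = 522.1526 hours
Step 2 — range = 522.1526 * 15.9 ≈ 8302.2 nautical miles (5 s.f.)

8302.2 NM


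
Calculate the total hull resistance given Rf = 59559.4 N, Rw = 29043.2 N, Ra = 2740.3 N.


Formula: Rt = Rf + Rw + Ra
Substituting: Rt = 59559.4 + 29043.2 + 2740.3
Result: Rt = 91342.9 N

91342.9 N


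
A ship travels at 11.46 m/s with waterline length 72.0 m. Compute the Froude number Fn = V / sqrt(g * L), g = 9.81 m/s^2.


Formula: Fn = V / sqrt(g * L)
Step 1 — g * L = 9.81 * 72.0 = 706.32
Step 2 — sqrt(g * L) = sqrt(706.32) = 26.576682
Step 3 — Fn = 11.46 / 26.576682 ≈ 0.43121 (5 s.f.)

0.43121


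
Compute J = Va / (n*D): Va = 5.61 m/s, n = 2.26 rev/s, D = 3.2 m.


Formula: J = Va / (n * D)
Step 1 — n * D = 2.26 * 3.2 = 7.232
Step 2 — J = 5.61 / 7.232 ≈ 0.77572 (5 s.f.)

0.77572


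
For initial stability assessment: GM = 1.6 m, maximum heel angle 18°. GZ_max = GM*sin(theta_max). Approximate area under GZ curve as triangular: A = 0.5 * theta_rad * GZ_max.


Formula: GZ_max = GM * sin(theta); Area = 0.5 * theta_rad * GZ_max
Step 1 — GZ_max = 1.6 * sin(18°) = 1.6 * 0.309017 = 0.494427 m
Step 2 — theta_rad = 18 * pi/180 = 0.314159 rad
Step 3 — Area = 0.5 * 0.314159 * 0.494427 ≈ 0.077664 m·rad (5 s.f.)

0.077664 m·rad


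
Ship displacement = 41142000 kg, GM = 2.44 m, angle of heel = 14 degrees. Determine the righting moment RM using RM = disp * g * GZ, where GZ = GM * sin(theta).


Formula: GZ = GM * sin(theta); RM = disp * g * GZ
Step 1 — GZ = 2.44 * sin(14°) = 2.44 * 0.241922 = 0.59029 m
Step 2 — RM = 41142000 * 9.81 * 0.59029 ≈ 238240000 N·m (5 s.f.)

238240000 N·m


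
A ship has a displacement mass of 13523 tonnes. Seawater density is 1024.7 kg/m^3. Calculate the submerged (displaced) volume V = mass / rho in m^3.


Formula: V = mass / rho
Step 1 — convert tonnes to kg: 13523 t * 1000 = 13523000 kg
Step 2 — V = 13523000 / 1024.7 ≈ 13197 m^3 (5 s.f.)

13197 m^3


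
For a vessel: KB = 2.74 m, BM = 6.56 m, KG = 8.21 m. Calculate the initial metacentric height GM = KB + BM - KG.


Formula: GM = KB + BM - KG
Step 1 — KM = KB + BM = 2.74 + 6.56 = 9.3 m
Step 2 — GM = KM - KG = 9.3 - 8.21 = 1.09 m

1.09 m


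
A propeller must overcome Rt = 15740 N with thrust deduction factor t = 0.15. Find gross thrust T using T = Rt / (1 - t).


Formula: T = Rt / (1 - t)
Step 1 — (1 - t) = 1 - 0.15 = 0.85
Step 2 — T = 15740 / 0.85 ≈ 18518 N (5 s.f.)

18518 N


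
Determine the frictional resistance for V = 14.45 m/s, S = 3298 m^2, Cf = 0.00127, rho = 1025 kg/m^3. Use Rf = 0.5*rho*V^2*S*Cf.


Formula: Rf = 0.5 * rho * V^2 * S * Cf
Step 1 — V^2 = 14.45^2 = 208.8025
Step 2 — 0.5 * rho * V^2 = 0.5 * 1025 * 208.8025 = 107011.28125
Step 3 — Rf = 107011.28125 * 3298 * 0.00127 ≈ 448210 N (5 s.f.)

448210 N


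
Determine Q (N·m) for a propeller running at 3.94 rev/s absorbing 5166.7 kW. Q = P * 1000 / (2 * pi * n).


Formula: Q = P_W / (2 * pi * n)
Step 1 — P_W = 5166.7 kW * 1000 = 5166700.0 W
Step 2 — 2 * pi * n = 2 * pi * 3.94 = 24.75575
Step 3 — Q = 5166700.0 / 24.75575 ≈ 208710 N·m (5 s.f.)

208710 N·m


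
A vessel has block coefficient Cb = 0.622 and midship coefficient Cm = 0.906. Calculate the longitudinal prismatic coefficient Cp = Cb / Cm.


Formula: Cp = Cb / Cm
Substituting: Cp = 0.622 / 0.906
Result: Cp ≈ 0.68653 (5 s.f.)

0.68653


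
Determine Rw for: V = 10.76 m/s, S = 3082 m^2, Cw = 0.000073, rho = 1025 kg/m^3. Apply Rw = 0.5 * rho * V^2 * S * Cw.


Formula: Rw = 0.5 * rho * V^2 * S * Cw
Step 1 — V^2 = 10.76^2 = 115.7776
Step 2 — 0.5 * rho * V^2 = 0.5 * 1025 * 115.7776 = 59336.02
Step 3 — Rw = 59336.02 * 3082 * 0.000073 ≈ 13350 N (5 s.f.)

13350 N


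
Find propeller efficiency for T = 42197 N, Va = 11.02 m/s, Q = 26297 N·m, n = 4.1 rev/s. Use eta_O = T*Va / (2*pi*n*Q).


Formula: eta = T * Va / (2 * pi * n * Q)
Step 1 — numerator = T * Va = 42197 * 11.02 = 465010.94
Step 2 — 2 * pi * n = 2 * pi * 4.1 = 25.76106
Step 3 — denominator = 25.76106 * 26297 = 677438.59
Step 4 — eta = 465010.94 / 677438.59 ≈ 0.68643 (5 s.f.)

0.68643


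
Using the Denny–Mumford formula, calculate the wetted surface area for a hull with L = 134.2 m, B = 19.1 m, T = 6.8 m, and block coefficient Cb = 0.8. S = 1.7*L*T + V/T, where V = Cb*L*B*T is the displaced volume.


Formula: S = 1.7*L*T + V/T with V = Cb*L*B*T, i.e. S = L * (1.7*T + Cb*B)
Step 1 — 1.7*T = 1.7 * 6.8 = 11.56 m
Step 2 — Cb*B = 0.8 * 19.1 = 15.28 m
Step 3 — 1.7*T + Cb*B = 11.56 + 15.28 = 26.84 m
Step 4 — S = 134.2 * 26.84 ≈ 3601.9 m^2 (5 s.f.)

3601.9 m^2


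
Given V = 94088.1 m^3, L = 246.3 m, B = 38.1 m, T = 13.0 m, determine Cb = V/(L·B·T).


Formula: Cb = V / (L * B * T)
Step 1 — L * B * T = 246.3 * 38.1 * 13.0 = 121992.39 m^3
Step 2 — Cb = 94088.1 / 121992.39 ≈ 0.77126 (5 s.f.)

0.77126


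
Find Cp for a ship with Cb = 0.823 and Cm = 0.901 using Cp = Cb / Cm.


Formula: Cp = Cb / Cm
Substituting: Cp = 0.823 / 0.901
Result: Cp ≈ 0.91343 (5 s.f.)

0.91343


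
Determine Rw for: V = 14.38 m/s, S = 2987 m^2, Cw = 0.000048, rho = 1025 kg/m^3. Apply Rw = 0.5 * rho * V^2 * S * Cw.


Formula: Rw = 0.5 * rho * V^2 * S * Cw
Step 1 — V^2 = 14.38^2 = 206.7844
Step 2 — 0.5 * rho * V^2 = 0.5 * 1025 * 206.7844 = 105977.005
Step 3 — Rw = 105977.005 * 2987 * 0.000048 ≈ 15195 N (5 s.f.)

15195 N


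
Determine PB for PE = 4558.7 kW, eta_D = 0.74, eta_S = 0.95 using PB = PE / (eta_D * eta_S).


Formula: PB = PE / (eta_D * eta_S)
Step 1 — combined efficiency = eta_D * eta_S = 0.74 * 0.95 = 0.703
Step 2 — PB = 4558.7 / 0.703 ≈ 6484.6 kW (5 s.f.)

6484.6 kW


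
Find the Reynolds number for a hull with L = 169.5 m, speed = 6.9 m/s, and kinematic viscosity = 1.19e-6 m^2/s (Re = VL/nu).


Formula: Re = V * L / nu
Step 1 — V * L = 6.9 * 169.5 = 1169.55 m^2/s
Step 2 — Re = 1169.55 / 1.19e-6 = 9.83e+08

9.83e+08


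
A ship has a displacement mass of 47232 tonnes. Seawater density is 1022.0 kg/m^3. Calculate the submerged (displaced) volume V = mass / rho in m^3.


Formula: V = mass / rho
Step 1 — convert tonnes to kg: 47232 t * 1000 = 47232000 kg
Step 2 — V = 47232000 / 1022.0 ≈ 46215 m^3 (5 s.f.)

46215 m^3


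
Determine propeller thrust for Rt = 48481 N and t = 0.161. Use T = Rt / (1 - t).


Formula: T = Rt / (1 - t)
Step 1 — (1 - t) = 1 - 0.161 = 0.839
Step 2 — T = 48481 / 0.839 ≈ 57784 N (5 s.f.)

57784 N


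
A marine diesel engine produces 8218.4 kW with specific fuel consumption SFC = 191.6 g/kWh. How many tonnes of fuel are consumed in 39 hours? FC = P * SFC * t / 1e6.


Formula: FC (tonnes) = P * SFC * t / 1,000,000
Step 1 — P * SFC * t = 8218.4 * 191.6 * 39 = 61411172.16 g
Step 2 — FC (tonnes) = 61411172.16 / 1,000,000 ≈ 61.411 tonnes (5 s.f.)

61.411 tonnes


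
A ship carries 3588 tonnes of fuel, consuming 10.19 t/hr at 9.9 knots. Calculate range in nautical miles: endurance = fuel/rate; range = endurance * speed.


Formula: endurance = fuel / rate; range = endurance * speed
Step 1 — endurance = 3588 / 10.19 = 352.1099 hours
Step 2 — range = 352.1099 * 9.9 ≈ 3485.9 nautical miles (5 s.f.)

3485.9 NM


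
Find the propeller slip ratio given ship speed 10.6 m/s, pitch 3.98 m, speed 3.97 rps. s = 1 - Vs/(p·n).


Formula: s = 1 - Vs / (p * n)
Step 1 — p * n = 3.98 * 3.97 = 15.8006
Step 2 — Vs / (p*n) = 10.6 / 15.8006 = 0.670861 (6 d.p.)
Step 3 — s = 1 - 0.670861 = 0.329139

0.329139


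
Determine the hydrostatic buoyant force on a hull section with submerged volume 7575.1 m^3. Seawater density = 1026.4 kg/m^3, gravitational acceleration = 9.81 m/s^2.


Formula: Fb = rho * g * V
Substituting: Fb = 1026.4 * 9.81 * 7575.1
Intermediate: 1026.4 * 9.81 = 10068.984
Result: Fb = 10068.984 * 7575.1 ≈ 76274000 N (5 s.f.)

76274000 N


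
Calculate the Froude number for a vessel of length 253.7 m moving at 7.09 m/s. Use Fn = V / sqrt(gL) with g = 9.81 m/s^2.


Formula: Fn = V / sqrt(g * L)
Step 1 — g * L = 9.81 * 253.7 = 2488.797
Step 2 — sqrt(g * L) = sqrt(2488.797) = 49.887844
Step 3 — Fn = 7.09 / 49.887844 ≈ 0.14212 (5 s.f.)

0.14212


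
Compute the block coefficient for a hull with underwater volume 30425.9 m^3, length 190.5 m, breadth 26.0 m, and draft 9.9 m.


Formula: Cb = V / (L * B * T)
Step 1 — L * B * T = 190.5 * 26.0 * 9.9 = 49034.7 m^3
Step 2 — Cb = 30425.9 / 49034.7 ≈ 0.62050 (5 s.f.)

0.62050


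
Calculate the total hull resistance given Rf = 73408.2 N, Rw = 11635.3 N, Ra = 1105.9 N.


Formula: Rt = Rf + Rw + Ra
Substituting: Rt = 73408.2 + 11635.3 + 1105.9
Result: Rt = 86149.4 N

86149.4 N


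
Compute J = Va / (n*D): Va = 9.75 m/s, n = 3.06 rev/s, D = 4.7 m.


Formula: J = Va / (n * D)
Step 1 — n * D = 3.06 * 4.7 = 14.382
Step 2 — J = 9.75 / 14.382 ≈ 0.67793 (5 s.f.)

0.67793


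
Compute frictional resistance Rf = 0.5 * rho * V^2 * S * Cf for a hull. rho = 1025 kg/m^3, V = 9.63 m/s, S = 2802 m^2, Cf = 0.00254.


Formula: Rf = 0.5 * rho * V^2 * S * Cf
Step 1 — V^2 = 9.63^2 = 92.7369
Step 2 — 0.5 * rho * V^2 = 0.5 * 1025 * 92.7369 = 47527.66125
Step 3 — Rf = 47527.66125 * 2802 * 0.00254 ≈ 338260 N (5 s.f.)

338260 N


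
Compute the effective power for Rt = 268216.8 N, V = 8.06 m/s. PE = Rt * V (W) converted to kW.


Formula: PE = Rt * V / 1000 (kW)
Step 1 — PE (W) = 268216.8 * 8.06 = 2161827.408 W
Step 2 — PE (kW) = 2161827.408 / 1000 ≈ 2161.8 kW (5 s.f.)

2161.8 kW


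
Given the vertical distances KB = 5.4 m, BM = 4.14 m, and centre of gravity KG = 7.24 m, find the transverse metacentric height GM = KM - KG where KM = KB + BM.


Formula: GM = KB + BM - KG
Step 1 — KM = KB + BM = 5.4 + 4.14 = 9.54 m
Step 2 — GM = KM - KG = 9.54 - 7.24 = 2.3 m

2.3 m


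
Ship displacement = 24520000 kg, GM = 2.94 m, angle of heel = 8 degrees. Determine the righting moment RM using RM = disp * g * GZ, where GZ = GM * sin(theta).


Formula: GZ = GM * sin(theta); RM = disp * g * GZ
Step 1 — GZ = 2.94 * sin(8°) = 2.94 * 0.139173 = 0.409169 m
Step 2 — RM = 24520000 * 9.81 * 0.409169 ≈ 98422000 N·m (5 s.f.)

98422000 N·m


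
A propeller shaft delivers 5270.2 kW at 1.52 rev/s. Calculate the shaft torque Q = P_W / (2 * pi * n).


Formula: Q = P_W / (2 * pi * n)
Step 1 — P_W = 5270.2 kW * 1000 = 5270200.0 W
Step 2 — 2 * pi * n = 2 * pi * 1.52 = 9.550442
Step 3 — Q = 5270200.0 / 9.550442 ≈ 551830 N·m (5 s.f.)

551830 N·m


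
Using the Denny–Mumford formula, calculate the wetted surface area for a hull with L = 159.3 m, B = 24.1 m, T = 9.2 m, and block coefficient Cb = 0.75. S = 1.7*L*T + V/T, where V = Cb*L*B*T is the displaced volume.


Formula: S = 1.7*L*T + V/T with V = Cb*L*B*T, i.e. S = L * (1.7*T + Cb*B)
Step 1 — 1.7*T = 1.7 * 9.2 = 15.64 m
Step 2 — Cb*B = 0.75 * 24.1 = 18.075 m
Step 3 — 1.7*T + Cb*B = 15.64 + 18.075 = 33.715 m
Step 4 — S = 159.3 * 33.715 ≈ 5370.8 m^2 (5 s.f.)

5370.8 m^2


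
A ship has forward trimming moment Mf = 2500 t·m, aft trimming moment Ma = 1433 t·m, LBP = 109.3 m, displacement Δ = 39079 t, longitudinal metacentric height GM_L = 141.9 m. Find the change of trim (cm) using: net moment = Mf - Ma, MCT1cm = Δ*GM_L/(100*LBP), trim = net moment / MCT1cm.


Formula: net trimming moment = Mf - Ma; MCT1cm = Δ*GM_L/(100*LBP); trim = net moment / MCT1cm
Step 1 — net trimming moment = 2500 - 1433 = 1067 t·m
Step 2 — MCT1cm = 39079 * 141.9 / (100 * 109.3) = 507.3477 t·m/cm
Step 3 — trim = 1067 / 507.3477 ≈ 2.1031 cm (5 s.f.)

2.1031 cm


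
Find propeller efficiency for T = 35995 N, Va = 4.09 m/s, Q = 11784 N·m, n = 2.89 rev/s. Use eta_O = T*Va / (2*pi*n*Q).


Formula: eta = T * Va / (2 * pi * n * Q)
Step 1 — numerator = T * Va = 35995 * 4.09 = 147219.55
Step 2 — 2 * pi * n = 2 * pi * 2.89 = 18.158406
Step 3 — denominator = 18.158406 * 11784 = 213978.66
Step 4 — eta = 147219.55 / 213978.66 ≈ 0.68801 (5 s.f.)

0.68801


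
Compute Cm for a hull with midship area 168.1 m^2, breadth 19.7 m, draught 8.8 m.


Formula: Cm = Am / (B * T)
Step 1 — B * T = 19.7 * 8.8 = 173.36 m^2
Step 2 — Cm = 168.1 / 173.36 ≈ 0.96966 (5 s.f.)

0.96966


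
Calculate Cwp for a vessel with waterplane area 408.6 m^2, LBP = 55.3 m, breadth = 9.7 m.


Formula: Cwp = Aw / (L * B)
Step 1 — L * B = 55.3 * 9.7 = 536.41 m^2
Step 2 — Cwp = 408.6 / 536.41 ≈ 0.76173 (5 s.f.)

0.76173


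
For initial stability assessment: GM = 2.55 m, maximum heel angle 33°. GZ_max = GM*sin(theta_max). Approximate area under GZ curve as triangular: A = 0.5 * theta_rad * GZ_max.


Formula: GZ_max = GM * sin(theta); Area = 0.5 * theta_rad * GZ_max
Step 1 — GZ_max = 2.55 * sin(33°) = 2.55 * 0.544639 = 1.388829 m
Step 2 — theta_rad = 33 * pi/180 = 0.575959 rad
Step 3 — Area = 0.5 * 0.575959 * 1.388829 ≈ 0.39995 m·rad (5 s.f.)

0.39995 m·rad


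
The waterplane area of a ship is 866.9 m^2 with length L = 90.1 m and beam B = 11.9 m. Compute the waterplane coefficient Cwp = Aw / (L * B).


Formula: Cwp = Aw / (L * B)
Step 1 — L * B = 90.1 * 11.9 = 1072.19 m^2
Step 2 — Cwp = 866.9 / 1072.19 ≈ 0.80853 (5 s.f.)

0.80853


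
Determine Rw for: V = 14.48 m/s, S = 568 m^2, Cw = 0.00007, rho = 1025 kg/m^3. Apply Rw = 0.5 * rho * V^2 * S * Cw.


Formula: Rw = 0.5 * rho * V^2 * S * Cw
Step 1 — V^2 = 14.48^2 = 209.6704
Step 2 — 0.5 * rho * V^2 = 0.5 * 1025 * 209.6704 = 107456.08
Step 3 — Rw = 107456.08 * 568 * 0.00007 ≈ 4272.5 N (5 s.f.)

4272.5 N


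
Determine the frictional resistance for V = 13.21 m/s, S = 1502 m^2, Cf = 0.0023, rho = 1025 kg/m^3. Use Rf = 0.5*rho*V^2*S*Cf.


Formula: Rf = 0.5 * rho * V^2 * S * Cf
Step 1 — V^2 = 13.21^2 = 174.5041
Step 2 — 0.5 * rho * V^2 = 0.5 * 1025 * 174.5041 = 89433.35125
Step 3 — Rf = 89433.35125 * 1502 * 0.0023 ≈ 308960 N (5 s.f.)

308960 N


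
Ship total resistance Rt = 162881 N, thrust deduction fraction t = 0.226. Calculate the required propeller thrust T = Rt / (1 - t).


Formula: T = Rt / (1 - t)
Step 1 — (1 - t) = 1 - 0.226 = 0.774
Step 2 — T = 162881 / 0.774 ≈ 210440 N (5 s.f.)

210440 N


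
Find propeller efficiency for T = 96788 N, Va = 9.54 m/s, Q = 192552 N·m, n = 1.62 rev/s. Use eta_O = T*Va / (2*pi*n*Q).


Formula: eta = T * Va / (2 * pi * n * Q)
Step 1 — numerator = T * Va = 96788 * 9.54 = 923357.52
Step 2 — 2 * pi * n = 2 * pi * 1.62 = 10.17876
Step 3 — denominator = 10.17876 * 192552 = 1959940.6
Step 4 — eta = 923357.52 / 1959940.6 ≈ 0.47112 (5 s.f.)

0.47112


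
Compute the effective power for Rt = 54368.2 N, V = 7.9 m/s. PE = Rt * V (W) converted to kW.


Formula: PE = Rt * V / 1000 (kW)
Step 1 — PE (W) = 54368.2 * 7.9 = 429508.78 W
Step 2 — PE (kW) = 429508.78 / 1000 ≈ 429.51 kW (5 s.f.)

429.51 kW


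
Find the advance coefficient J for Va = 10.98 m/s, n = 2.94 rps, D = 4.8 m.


Formula: J = Va / (n * D)
Step 1 — n * D = 2.94 * 4.8 = 14.112
Step 2 — J = 10.98 / 14.112 ≈ 0.77806 (5 s.f.)

0.77806


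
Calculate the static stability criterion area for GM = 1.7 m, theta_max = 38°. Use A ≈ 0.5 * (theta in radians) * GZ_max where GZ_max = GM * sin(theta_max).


Formula: GZ_max = GM * sin(theta); Area = 0.5 * theta_rad * GZ_max
Step 1 — GZ_max = 1.7 * sin(38°) = 1.7 * 0.615661 = 1.046624 m
Step 2 — theta_rad = 38 * pi/180 = 0.663225 rad
Step 3 — Area = 0.5 * 0.663225 * 1.046624 ≈ 0.34707 m·rad (5 s.f.)

0.34707 m·rad


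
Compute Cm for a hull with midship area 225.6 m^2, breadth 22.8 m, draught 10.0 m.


Formula: Cm = Am / (B * T)
Step 1 — B * T = 22.8 * 10.0 = 228.0 m^2
Step 2 — Cm = 225.6 / 228.0 ≈ 0.98947 (5 s.f.)

0.98947


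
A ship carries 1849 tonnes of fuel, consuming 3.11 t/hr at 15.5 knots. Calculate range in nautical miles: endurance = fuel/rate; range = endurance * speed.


Formula: endurance = fuel / rate; range = endurance * speed
Step 1 — endurance = 1849 / 3.11 = 594.5338 hours
Step 2 — range = 594.5338 * 15.5 ≈ 9215.3 nautical miles (5 s.f.)

9215.3 NM


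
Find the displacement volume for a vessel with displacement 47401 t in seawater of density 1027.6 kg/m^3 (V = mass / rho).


Formula: V = mass / rho
Step 1 — convert tonnes to kg: 47401 t * 1000 = 47401000 kg
Step 2 — V = 47401000 / 1027.6 ≈ 46128 m^3 (5 s.f.)

46128 m^3


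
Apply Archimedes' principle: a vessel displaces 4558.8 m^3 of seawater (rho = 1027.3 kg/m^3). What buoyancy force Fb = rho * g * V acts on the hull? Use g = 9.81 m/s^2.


Formula: Fb = rho * g * V
Substituting: Fb = 1027.3 * 9.81 * 4558.8
Intermediate: 1027.3 * 9.81 = 10077.813
Result: Fb = 10077.813 * 4558.8 ≈ 45943000 N (5 s.f.)

45943000 N


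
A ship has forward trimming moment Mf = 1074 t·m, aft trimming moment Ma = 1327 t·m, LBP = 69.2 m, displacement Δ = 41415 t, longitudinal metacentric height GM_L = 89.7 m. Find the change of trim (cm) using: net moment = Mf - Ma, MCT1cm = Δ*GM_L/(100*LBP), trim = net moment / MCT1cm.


Formula: net trimming moment = Mf - Ma; MCT1cm = Δ*GM_L/(100*LBP); trim = net moment / MCT1cm
Step 1 — net trimming moment = 1074 - 1327 = -253 t·m
Step 2 — MCT1cm = 41415 * 89.7 / (100 * 69.2) = 536.8389 t·m/cm
Step 3 — trim = -253 / 536.8389 ≈ -0.47128 cm (5 s.f.)

-0.47128 cm


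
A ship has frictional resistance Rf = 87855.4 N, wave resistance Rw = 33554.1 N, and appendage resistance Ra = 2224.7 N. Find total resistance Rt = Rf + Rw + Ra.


Formula: Rt = Rf + Rw + Ra
Substituting: Rt = 87855.4 + 33554.1 + 2224.7
Result: Rt = 123634.2 N

123634.2 N


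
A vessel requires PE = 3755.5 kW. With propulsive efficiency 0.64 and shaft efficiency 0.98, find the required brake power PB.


Formula: PB = PE / (eta_D * eta_S)
Step 1 — combined efficiency = eta_D * eta_S = 0.64 * 0.98 = 0.6272
Step 2 — PB = 3755.5 / 0.6272 ≈ 5987.7 kW (5 s.f.)

5987.7 kW


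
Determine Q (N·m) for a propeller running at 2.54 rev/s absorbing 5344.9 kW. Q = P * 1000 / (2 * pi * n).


Formula: Q = P_W / (2 * pi * n)
Step 1 — P_W = 5344.9 kW * 1000 = 5344900.0 W
Step 2 — 2 * pi * n = 2 * pi * 2.54 = 15.959291
Step 3 — Q = 5344900.0 / 15.959291 ≈ 334910 N·m (5 s.f.)

334910 N·m


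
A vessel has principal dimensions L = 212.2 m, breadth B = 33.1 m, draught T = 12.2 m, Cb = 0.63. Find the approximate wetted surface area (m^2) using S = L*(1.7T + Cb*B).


Formula: S = 1.7*L*T + V/T with V = Cb*L*B*T, i.e. S = L * (1.7*T + Cb*B)
Step 1 — 1.7*T = 1.7 * 12.2 = 20.74 m
Step 2 — Cb*B = 0.63 * 33.1 = 20.853 m
Step 3 — 1.7*T + Cb*B = 20.74 + 20.853 = 41.593 m
Step 4 — S = 212.2 * 41.593 ≈ 8826.0 m^2 (5 s.f.)

8826.0 m^2
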